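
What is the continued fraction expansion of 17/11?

Run the Euclidean algorithm on 17 and 11; the successive quotients are the partial quotients a_0, a_1, ... (each step inverts the fractional part left over by the previous one):
  17 = 1*11 + 6, so a_0 = 1.
  11 = 1*6 + 5, so a_1 = 1.
  6 = 1*5 + 1, so a_2 = 1.
  5 = 5*1 + 0, so a_3 = 5.
The remainder reaches 0 after 4 divisions, so the expansion has 4 partial quotients, read off in order.

[1; 1, 1, 5]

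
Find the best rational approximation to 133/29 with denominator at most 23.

78/17

Expand x = 133/29 as a continued fraction with the Euclidean algorithm:
  133 = 4*29 + 17, so a_0 = 4.
  29 = 1*17 + 12, so a_1 = 1.
  17 = 1*12 + 5, so a_2 = 1.
  12 = 2*5 + 2, so a_3 = 2.
  5 = 2*2 + 1, so a_4 = 2.
  2 = 2*1 + 0, so a_5 = 2.
so x = [4; 1, 1, 2, 2, 2].
Convergents (p_i = a_i*p_{i-1} + p_{i-2}, q_i = a_i*q_{i-1} + q_{i-2} with p_{-2}=0, p_{-1}=1, q_{-2}=1, q_{-1}=0), until the denominator exceeds 23:
  i=0: a_0=4, p_0 = 4*1 + 0 = 4, q_0 = 4*0 + 1 = 1.
  i=1: a_1=1, p_1 = 1*4 + 1 = 5, q_1 = 1*1 + 0 = 1.
  i=2: a_2=1, p_2 = 1*5 + 4 = 9, q_2 = 1*1 + 1 = 2.
  i=3: a_3=2, p_3 = 2*9 + 5 = 23, q_3 = 2*2 + 1 = 5.
  i=4: a_4=2, p_4 = 2*23 + 9 = 55, q_4 = 2*5 + 2 = 12.
  i=5: a_5=2, p_5 = 2*55 + 23 = 133, q_5 = 2*12 + 5 = 29.
q_5 = 29 > 23, so the last convergent with denominator <= 23 is p_4/q_4 = 55/12.
The closest fraction with denominator <= 23 is either p_4/q_4 or the intermediate fraction (k*p_4 + p_3)/(k*q_4 + q_3) with the largest k >= 1 whose denominator stays <= 23; these approach x as k grows, and every other convergent or intermediate fraction in range is farther away.
Largest k: floor((23 - q_3)/q_4) = floor((23 - 5)/12) = 1.
That gives (1*55 + 23)/(1*12 + 5) = 78/17.
Compare the errors: |x - 55/12| = |133*12 - 55*29|/(29*12) = 1/348, and |x - 78/17| = |133*17 - 78*29|/(29*17) = 1/493.
Cross-multiplying, 1*348 = 348 < 493 = 1*493, so 1/493 is smaller: the intermediate fraction 78/17 is closer to x than 55/12.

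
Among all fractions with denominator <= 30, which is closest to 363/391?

13/14

Expand x = 363/391 as a continued fraction with the Euclidean algorithm:
  363 = 0*391 + 363, so a_0 = 0.
  391 = 1*363 + 28, so a_1 = 1.
  363 = 12*28 + 27, so a_2 = 12.
  28 = 1*27 + 1, so a_3 = 1.
  27 = 27*1 + 0, so a_4 = 27.
so x = [0; 1, 12, 1, 27].
Convergents (p_i = a_i*p_{i-1} + p_{i-2}, q_i = a_i*q_{i-1} + q_{i-2} with p_{-2}=0, p_{-1}=1, q_{-2}=1, q_{-1}=0), until the denominator exceeds 30:
  i=0: a_0=0, p_0 = 0*1 + 0 = 0, q_0 = 0*0 + 1 = 1.
  i=1: a_1=1, p_1 = 1*0 + 1 = 1, q_1 = 1*1 + 0 = 1.
  i=2: a_2=12, p_2 = 12*1 + 0 = 12, q_2 = 12*1 + 1 = 13.
  i=3: a_3=1, p_3 = 1*12 + 1 = 13, q_3 = 1*13 + 1 = 14.
  i=4: a_4=27, p_4 = 27*13 + 12 = 363, q_4 = 27*14 + 13 = 391.
q_4 = 391 > 30, so the last convergent with denominator <= 30 is p_3/q_3 = 13/14.
The closest fraction with denominator <= 30 is either p_3/q_3 or the intermediate fraction (k*p_3 + p_2)/(k*q_3 + q_2) with the largest k >= 1 whose denominator stays <= 30; these approach x as k grows, and every other convergent or intermediate fraction in range is farther away.
Largest k: floor((30 - q_2)/q_3) = floor((30 - 13)/14) = 1.
That gives (1*13 + 12)/(1*14 + 13) = 25/27.
Compare the errors: |x - 13/14| = |363*14 - 13*391|/(391*14) = 1/5474, and |x - 25/27| = |363*27 - 25*391|/(391*27) = 26/10557.
Cross-multiplying, 1*10557 = 10557 < 142324 = 26*5474, so 1/5474 is smaller: the convergent 13/14 is closer to x than 25/27.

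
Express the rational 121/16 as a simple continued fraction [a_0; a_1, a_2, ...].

[7; 1, 1, 3, 2]

Run the Euclidean algorithm on 121 and 16; the successive quotients are the partial quotients a_0, a_1, ... (each step inverts the fractional part left over by the previous one):
  121 = 7*16 + 9, so a_0 = 7.
  16 = 1*9 + 7, so a_1 = 1.
  9 = 1*7 + 2, so a_2 = 1.
  7 = 3*2 + 1, so a_3 = 3.
  2 = 2*1 + 0, so a_4 = 2.
The remainder reaches 0 after 5 divisions, so the expansion has 5 partial quotients, read off in order.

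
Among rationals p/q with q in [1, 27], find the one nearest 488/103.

90/19

Expand x = 488/103 as a continued fraction with the Euclidean algorithm:
  488 = 4*103 + 76, so a_0 = 4.
  103 = 1*76 + 27, so a_1 = 1.
  76 = 2*27 + 22, so a_2 = 2.
  27 = 1*22 + 5, so a_3 = 1.
  22 = 4*5 + 2, so a_4 = 4.
  5 = 2*2 + 1, so a_5 = 2.
  2 = 2*1 + 0, so a_6 = 2.
so x = [4; 1, 2, 1, 4, 2, 2].
Convergents (p_i = a_i*p_{i-1} + p_{i-2}, q_i = a_i*q_{i-1} + q_{i-2} with p_{-2}=0, p_{-1}=1, q_{-2}=1, q_{-1}=0), until the denominator exceeds 27:
  i=0: a_0=4, p_0 = 4*1 + 0 = 4, q_0 = 4*0 + 1 = 1.
  i=1: a_1=1, p_1 = 1*4 + 1 = 5, q_1 = 1*1 + 0 = 1.
  i=2: a_2=2, p_2 = 2*5 + 4 = 14, q_2 = 2*1 + 1 = 3.
  i=3: a_3=1, p_3 = 1*14 + 5 = 19, q_3 = 1*3 + 1 = 4.
  i=4: a_4=4, p_4 = 4*19 + 14 = 90, q_4 = 4*4 + 3 = 19.
  i=5: a_5=2, p_5 = 2*90 + 19 = 199, q_5 = 2*19 + 4 = 42.
q_5 = 42 > 27, so the last convergent with denominator <= 27 is p_4/q_4 = 90/19.
The closest fraction with denominator <= 27 is either p_4/q_4 or the intermediate fraction (k*p_4 + p_3)/(k*q_4 + q_3) with the largest k >= 1 whose denominator stays <= 27; these approach x as k grows, and every other convergent or intermediate fraction in range is farther away.
Largest k: floor((27 - q_3)/q_4) = floor((27 - 4)/19) = 1.
That gives (1*90 + 19)/(1*19 + 4) = 109/23.
Compare the errors: |x - 90/19| = |488*19 - 90*103|/(103*19) = 2/1957, and |x - 109/23| = |488*23 - 109*103|/(103*23) = 3/2369.
Cross-multiplying, 2*2369 = 4738 < 5871 = 3*1957, so 2/1957 is smaller: the convergent 90/19 is closer to x than 109/23.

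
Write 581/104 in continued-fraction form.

[5; 1, 1, 2, 2, 1, 1, 3]

Run the Euclidean algorithm on 581 and 104; the successive quotients are the partial quotients a_0, a_1, ... (each step inverts the fractional part left over by the previous one):
  581 = 5*104 + 61, so a_0 = 5.
  104 = 1*61 + 43, so a_1 = 1.
  61 = 1*43 + 18, so a_2 = 1.
  43 = 2*18 + 7, so a_3 = 2.
  18 = 2*7 + 4, so a_4 = 2.
  7 = 1*4 + 3, so a_5 = 1.
  4 = 1*3 + 1, so a_6 = 1.
  3 = 3*1 + 0, so a_7 = 3.
The remainder reaches 0 after 8 divisions, so the expansion has 8 partial quotients, read off in order.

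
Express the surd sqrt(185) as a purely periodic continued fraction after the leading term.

Write x_i = (sqrt(185) + m_i)/d_i with (m_0, d_0) = (0, 1). a_0 = floor(sqrt(185)) = 13, since 13^2 = 169 <= 185 < 196 = 14^2.
Iterate m_{i+1} = d_i*a_i - m_i, d_{i+1} = (185 - m_{i+1}^2)/d_i, a_{i+1} = floor((a_0 + m_{i+1})/d_{i+1}):
  m_1 = 1*13 - 0 = 13, d_1 = (185 - 13^2)/1 = 16/1 = 16, a_1 = floor((13 + 13)/16) = 1.
  m_2 = 16*1 - 13 = 3, d_2 = (185 - 3^2)/16 = 176/16 = 11, a_2 = floor((13 + 3)/11) = 1.
  m_3 = 11*1 - 3 = 8, d_3 = (185 - 8^2)/11 = 121/11 = 11, a_3 = floor((13 + 8)/11) = 1.
  m_4 = 11*1 - 8 = 3, d_4 = (185 - 3^2)/11 = 176/11 = 16, a_4 = floor((13 + 3)/16) = 1.
  m_5 = 16*1 - 3 = 13, d_5 = (185 - 13^2)/16 = 16/16 = 1, a_5 = floor((13 + 13)/1) = 26.
  m_6 = 1*26 - 13 = 13, d_6 = (185 - 13^2)/1 = 16/1 = 16: (m_6, d_6) = (m_1, d_1) = (13, 16), so from here the quotients repeat a_1, ..., a_5; the period length is 5.
Hence the expansion of sqrt(185) is a_0 = 13 followed by the repeating block 1, 1, 1, 1, 26 (period 5).

[13; (1, 1, 1, 1, 26)]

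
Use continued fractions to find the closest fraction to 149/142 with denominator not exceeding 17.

18/17

Expand x = 149/142 as a continued fraction with the Euclidean algorithm:
  149 = 1*142 + 7, so a_0 = 1.
  142 = 20*7 + 2, so a_1 = 20.
  7 = 3*2 + 1, so a_2 = 3.
  2 = 2*1 + 0, so a_3 = 2.
so x = [1; 20, 3, 2].
Convergents (p_i = a_i*p_{i-1} + p_{i-2}, q_i = a_i*q_{i-1} + q_{i-2} with p_{-2}=0, p_{-1}=1, q_{-2}=1, q_{-1}=0), until the denominator exceeds 17:
  i=0: a_0=1, p_0 = 1*1 + 0 = 1, q_0 = 1*0 + 1 = 1.
  i=1: a_1=20, p_1 = 20*1 + 1 = 21, q_1 = 20*1 + 0 = 20.
q_1 = 20 > 17, so the last convergent with denominator <= 17 is p_0/q_0 = 1/1.
The closest fraction with denominator <= 17 is either p_0/q_0 or the intermediate fraction (k*p_0 + p_{-1})/(k*q_0 + q_{-1}) with the largest k >= 1 whose denominator stays <= 17; these approach x as k grows, and every other convergent or intermediate fraction in range is farther away.
Largest k: floor((17 - q_{-1})/q_0) = floor((17 - 0)/1) = 17 (using the seeds p_{-1} = 1, q_{-1} = 0).
That gives (17*1 + 1)/(17*1 + 0) = 18/17.
Compare the errors: |x - 1/1| = |149*1 - 1*142|/(142*1) = 7/142, and |x - 18/17| = |149*17 - 18*142|/(142*17) = 23/2414.
Cross-multiplying, 23*142 = 3266 < 16898 = 7*2414, so 23/2414 is smaller: the intermediate fraction 18/17 is closer to x than 1/1.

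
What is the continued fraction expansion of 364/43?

Run the Euclidean algorithm on 364 and 43; the successive quotients are the partial quotients a_0, a_1, ... (each step inverts the fractional part left over by the previous one):
  364 = 8*43 + 20, so a_0 = 8.
  43 = 2*20 + 3, so a_1 = 2.
  20 = 6*3 + 2, so a_2 = 6.
  3 = 1*2 + 1, so a_3 = 1.
  2 = 2*1 + 0, so a_4 = 2.
The remainder reaches 0 after 5 divisions, so the expansion has 5 partial quotients, read off in order.

[8; 2, 6, 1, 2]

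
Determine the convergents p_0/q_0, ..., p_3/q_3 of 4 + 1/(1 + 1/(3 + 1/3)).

Using the convergent recurrence p_i = a_i*p_{i-1} + p_{i-2}, q_i = a_i*q_{i-1} + q_{i-2} with p_{-2}=0, p_{-1}=1, q_{-2}=1, q_{-1}=0:
  i=0: a_0=4, p_0 = 4*1 + 0 = 4, q_0 = 4*0 + 1 = 1.
  i=1: a_1=1, p_1 = 1*4 + 1 = 5, q_1 = 1*1 + 0 = 1.
  i=2: a_2=3, p_2 = 3*5 + 4 = 19, q_2 = 3*1 + 1 = 4.
  i=3: a_3=3, p_3 = 3*19 + 5 = 62, q_3 = 3*4 + 1 = 13.

4/1, 5/1, 19/4, 62/13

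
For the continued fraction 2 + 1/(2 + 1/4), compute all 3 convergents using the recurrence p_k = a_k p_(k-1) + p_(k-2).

2/1, 5/2, 22/9

Using the convergent recurrence p_i = a_i*p_{i-1} + p_{i-2}, q_i = a_i*q_{i-1} + q_{i-2} with p_{-2}=0, p_{-1}=1, q_{-2}=1, q_{-1}=0:
  i=0: a_0=2, p_0 = 2*1 + 0 = 2, q_0 = 2*0 + 1 = 1.
  i=1: a_1=2, p_1 = 2*2 + 1 = 5, q_1 = 2*1 + 0 = 2.
  i=2: a_2=4, p_2 = 4*5 + 2 = 22, q_2 = 4*2 + 1 = 9.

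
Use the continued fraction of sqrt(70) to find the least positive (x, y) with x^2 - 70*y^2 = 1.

(x, y) = (251, 30)

First expand sqrt(70) as a continued fraction. With x_i = (sqrt(70) + m_i)/d_i and (m_0, d_0) = (0, 1): a_0 = floor(sqrt(70)) = 8, since 8^2 = 64 <= 70 < 81 = 9^2.
Iterate m_{i+1} = d_i*a_i - m_i, d_{i+1} = (70 - m_{i+1}^2)/d_i, a_{i+1} = floor((a_0 + m_{i+1})/d_{i+1}):
  m_1 = 1*8 - 0 = 8, d_1 = (70 - 8^2)/1 = 6/1 = 6, a_1 = floor((8 + 8)/6) = 2.
  m_2 = 6*2 - 8 = 4, d_2 = (70 - 4^2)/6 = 54/6 = 9, a_2 = floor((8 + 4)/9) = 1.
  m_3 = 9*1 - 4 = 5, d_3 = (70 - 5^2)/9 = 45/9 = 5, a_3 = floor((8 + 5)/5) = 2.
  m_4 = 5*2 - 5 = 5, d_4 = (70 - 5^2)/5 = 45/5 = 9, a_4 = floor((8 + 5)/9) = 1.
  m_5 = 9*1 - 5 = 4, d_5 = (70 - 4^2)/9 = 54/9 = 6, a_5 = floor((8 + 4)/6) = 2.
  m_6 = 6*2 - 4 = 8, d_6 = (70 - 8^2)/6 = 6/6 = 1, a_6 = floor((8 + 8)/1) = 16.
  m_7 = 1*16 - 8 = 8, d_7 = (70 - 8^2)/1 = 6/1 = 6: (m_7, d_7) = (m_1, d_1) = (8, 6), so from here the quotients repeat a_1, ..., a_6; the period length is 6.
So sqrt(70) = [8; (2, 1, 2, 1, 2, 16)] with period length k = 6.
k is even, so the fundamental solution of x^2 - 70y^2 = 1 is (p_{k-1}, q_{k-1}) = (p_5, q_5); compute convergents through index 5.
Convergents (p_i = a_i*p_{i-1} + p_{i-2}, q_i = a_i*q_{i-1} + q_{i-2} with p_{-2}=0, p_{-1}=1, q_{-2}=1, q_{-1}=0):
  i=0: a_0=8, p_0 = 8*1 + 0 = 8, q_0 = 8*0 + 1 = 1.
  i=1: a_1=2, p_1 = 2*8 + 1 = 17, q_1 = 2*1 + 0 = 2.
  i=2: a_2=1, p_2 = 1*17 + 8 = 25, q_2 = 1*2 + 1 = 3.
  i=3: a_3=2, p_3 = 2*25 + 17 = 67, q_3 = 2*3 + 2 = 8.
  i=4: a_4=1, p_4 = 1*67 + 25 = 92, q_4 = 1*8 + 3 = 11.
  i=5: a_5=2, p_5 = 2*92 + 67 = 251, q_5 = 2*11 + 8 = 30.
Check: 251^2 - 70*30^2 = 63001 - 63000 = 1, so (x, y) = (251, 30) solves the equation, and by the theorem it is the least positive solution.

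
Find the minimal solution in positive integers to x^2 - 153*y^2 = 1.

First expand sqrt(153) as a continued fraction. With x_i = (sqrt(153) + m_i)/d_i and (m_0, d_0) = (0, 1): a_0 = floor(sqrt(153)) = 12, since 12^2 = 144 <= 153 < 169 = 13^2.
Iterate m_{i+1} = d_i*a_i - m_i, d_{i+1} = (153 - m_{i+1}^2)/d_i, a_{i+1} = floor((a_0 + m_{i+1})/d_{i+1}):
  m_1 = 1*12 - 0 = 12, d_1 = (153 - 12^2)/1 = 9/1 = 9, a_1 = floor((12 + 12)/9) = 2.
  m_2 = 9*2 - 12 = 6, d_2 = (153 - 6^2)/9 = 117/9 = 13, a_2 = floor((12 + 6)/13) = 1.
  m_3 = 13*1 - 6 = 7, d_3 = (153 - 7^2)/13 = 104/13 = 8, a_3 = floor((12 + 7)/8) = 2.
  m_4 = 8*2 - 7 = 9, d_4 = (153 - 9^2)/8 = 72/8 = 9, a_4 = floor((12 + 9)/9) = 2.
  m_5 = 9*2 - 9 = 9, d_5 = (153 - 9^2)/9 = 72/9 = 8, a_5 = floor((12 + 9)/8) = 2.
  m_6 = 8*2 - 9 = 7, d_6 = (153 - 7^2)/8 = 104/8 = 13, a_6 = floor((12 + 7)/13) = 1.
  m_7 = 13*1 - 7 = 6, d_7 = (153 - 6^2)/13 = 117/13 = 9, a_7 = floor((12 + 6)/9) = 2.
  m_8 = 9*2 - 6 = 12, d_8 = (153 - 12^2)/9 = 9/9 = 1, a_8 = floor((12 + 12)/1) = 24.
  m_9 = 1*24 - 12 = 12, d_9 = (153 - 12^2)/1 = 9/1 = 9: (m_9, d_9) = (m_1, d_1) = (12, 9), so from here the quotients repeat a_1, ..., a_8; the period length is 8.
So sqrt(153) = [12; (2, 1, 2, 2, 2, 1, 2, 24)] with period length k = 8.
k is even, so the fundamental solution of x^2 - 153y^2 = 1 is (p_{k-1}, q_{k-1}) = (p_7, q_7); compute convergents through index 7.
Convergents (p_i = a_i*p_{i-1} + p_{i-2}, q_i = a_i*q_{i-1} + q_{i-2} with p_{-2}=0, p_{-1}=1, q_{-2}=1, q_{-1}=0):
  i=0: a_0=12, p_0 = 12*1 + 0 = 12, q_0 = 12*0 + 1 = 1.
  i=1: a_1=2, p_1 = 2*12 + 1 = 25, q_1 = 2*1 + 0 = 2.
  i=2: a_2=1, p_2 = 1*25 + 12 = 37, q_2 = 1*2 + 1 = 3.
  i=3: a_3=2, p_3 = 2*37 + 25 = 99, q_3 = 2*3 + 2 = 8.
  i=4: a_4=2, p_4 = 2*99 + 37 = 235, q_4 = 2*8 + 3 = 19.
  i=5: a_5=2, p_5 = 2*235 + 99 = 569, q_5 = 2*19 + 8 = 46.
  i=6: a_6=1, p_6 = 1*569 + 235 = 804, q_6 = 1*46 + 19 = 65.
  i=7: a_7=2, p_7 = 2*804 + 569 = 2177, q_7 = 2*65 + 46 = 176.
Check: 2177^2 - 153*176^2 = 4739329 - 4739328 = 1, so (x, y) = (2177, 176) solves the equation, and by the theorem it is the least positive solution.

(x, y) = (2177, 176)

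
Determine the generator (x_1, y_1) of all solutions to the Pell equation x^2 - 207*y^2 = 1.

(x, y) = (1151, 80)

First expand sqrt(207) as a continued fraction. With x_i = (sqrt(207) + m_i)/d_i and (m_0, d_0) = (0, 1): a_0 = floor(sqrt(207)) = 14, since 14^2 = 196 <= 207 < 225 = 15^2.
Iterate m_{i+1} = d_i*a_i - m_i, d_{i+1} = (207 - m_{i+1}^2)/d_i, a_{i+1} = floor((a_0 + m_{i+1})/d_{i+1}):
  m_1 = 1*14 - 0 = 14, d_1 = (207 - 14^2)/1 = 11/1 = 11, a_1 = floor((14 + 14)/11) = 2.
  m_2 = 11*2 - 14 = 8, d_2 = (207 - 8^2)/11 = 143/11 = 13, a_2 = floor((14 + 8)/13) = 1.
  m_3 = 13*1 - 8 = 5, d_3 = (207 - 5^2)/13 = 182/13 = 14, a_3 = floor((14 + 5)/14) = 1.
  m_4 = 14*1 - 5 = 9, d_4 = (207 - 9^2)/14 = 126/14 = 9, a_4 = floor((14 + 9)/9) = 2.
  m_5 = 9*2 - 9 = 9, d_5 = (207 - 9^2)/9 = 126/9 = 14, a_5 = floor((14 + 9)/14) = 1.
  m_6 = 14*1 - 9 = 5, d_6 = (207 - 5^2)/14 = 182/14 = 13, a_6 = floor((14 + 5)/13) = 1.
  m_7 = 13*1 - 5 = 8, d_7 = (207 - 8^2)/13 = 143/13 = 11, a_7 = floor((14 + 8)/11) = 2.
  m_8 = 11*2 - 8 = 14, d_8 = (207 - 14^2)/11 = 11/11 = 1, a_8 = floor((14 + 14)/1) = 28.
  m_9 = 1*28 - 14 = 14, d_9 = (207 - 14^2)/1 = 11/1 = 11: (m_9, d_9) = (m_1, d_1) = (14, 11), so from here the quotients repeat a_1, ..., a_8; the period length is 8.
So sqrt(207) = [14; (2, 1, 1, 2, 1, 1, 2, 28)] with period length k = 8.
k is even, so the fundamental solution of x^2 - 207y^2 = 1 is (p_{k-1}, q_{k-1}) = (p_7, q_7); compute convergents through index 7.
Convergents (p_i = a_i*p_{i-1} + p_{i-2}, q_i = a_i*q_{i-1} + q_{i-2} with p_{-2}=0, p_{-1}=1, q_{-2}=1, q_{-1}=0):
  i=0: a_0=14, p_0 = 14*1 + 0 = 14, q_0 = 14*0 + 1 = 1.
  i=1: a_1=2, p_1 = 2*14 + 1 = 29, q_1 = 2*1 + 0 = 2.
  i=2: a_2=1, p_2 = 1*29 + 14 = 43, q_2 = 1*2 + 1 = 3.
  i=3: a_3=1, p_3 = 1*43 + 29 = 72, q_3 = 1*3 + 2 = 5.
  i=4: a_4=2, p_4 = 2*72 + 43 = 187, q_4 = 2*5 + 3 = 13.
  i=5: a_5=1, p_5 = 1*187 + 72 = 259, q_5 = 1*13 + 5 = 18.
  i=6: a_6=1, p_6 = 1*259 + 187 = 446, q_6 = 1*18 + 13 = 31.
  i=7: a_7=2, p_7 = 2*446 + 259 = 1151, q_7 = 2*31 + 18 = 80.
Check: 1151^2 - 207*80^2 = 1324801 - 1324800 = 1, so (x, y) = (1151, 80) solves the equation, and by the theorem it is the least positive solution.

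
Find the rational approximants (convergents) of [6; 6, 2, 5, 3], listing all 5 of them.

Using the convergent recurrence p_i = a_i*p_{i-1} + p_{i-2}, q_i = a_i*q_{i-1} + q_{i-2} with p_{-2}=0, p_{-1}=1, q_{-2}=1, q_{-1}=0:
  i=0: a_0=6, p_0 = 6*1 + 0 = 6, q_0 = 6*0 + 1 = 1.
  i=1: a_1=6, p_1 = 6*6 + 1 = 37, q_1 = 6*1 + 0 = 6.
  i=2: a_2=2, p_2 = 2*37 + 6 = 80, q_2 = 2*6 + 1 = 13.
  i=3: a_3=5, p_3 = 5*80 + 37 = 437, q_3 = 5*13 + 6 = 71.
  i=4: a_4=3, p_4 = 3*437 + 80 = 1391, q_4 = 3*71 + 13 = 226.

6/1, 37/6, 80/13, 437/71, 1391/226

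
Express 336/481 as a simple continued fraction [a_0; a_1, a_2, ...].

[0; 1, 2, 3, 6, 1, 1, 3]

Run the Euclidean algorithm on 336 and 481; the successive quotients are the partial quotients a_0, a_1, ... (each step inverts the fractional part left over by the previous one):
  336 = 0*481 + 336, so a_0 = 0.
  481 = 1*336 + 145, so a_1 = 1.
  336 = 2*145 + 46, so a_2 = 2.
  145 = 3*46 + 7, so a_3 = 3.
  46 = 6*7 + 4, so a_4 = 6.
  7 = 1*4 + 3, so a_5 = 1.
  4 = 1*3 + 1, so a_6 = 1.
  3 = 3*1 + 0, so a_7 = 3.
The remainder reaches 0 after 8 divisions, so the expansion has 8 partial quotients, read off in order.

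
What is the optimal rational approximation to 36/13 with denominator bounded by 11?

25/9

Expand x = 36/13 as a continued fraction with the Euclidean algorithm:
  36 = 2*13 + 10, so a_0 = 2.
  13 = 1*10 + 3, so a_1 = 1.
  10 = 3*3 + 1, so a_2 = 3.
  3 = 3*1 + 0, so a_3 = 3.
so x = [2; 1, 3, 3].
Convergents (p_i = a_i*p_{i-1} + p_{i-2}, q_i = a_i*q_{i-1} + q_{i-2} with p_{-2}=0, p_{-1}=1, q_{-2}=1, q_{-1}=0), until the denominator exceeds 11:
  i=0: a_0=2, p_0 = 2*1 + 0 = 2, q_0 = 2*0 + 1 = 1.
  i=1: a_1=1, p_1 = 1*2 + 1 = 3, q_1 = 1*1 + 0 = 1.
  i=2: a_2=3, p_2 = 3*3 + 2 = 11, q_2 = 3*1 + 1 = 4.
  i=3: a_3=3, p_3 = 3*11 + 3 = 36, q_3 = 3*4 + 1 = 13.
q_3 = 13 > 11, so the last convergent with denominator <= 11 is p_2/q_2 = 11/4.
The closest fraction with denominator <= 11 is either p_2/q_2 or the intermediate fraction (k*p_2 + p_1)/(k*q_2 + q_1) with the largest k >= 1 whose denominator stays <= 11; these approach x as k grows, and every other convergent or intermediate fraction in range is farther away.
Largest k: floor((11 - q_1)/q_2) = floor((11 - 1)/4) = 2.
That gives (2*11 + 3)/(2*4 + 1) = 25/9.
Compare the errors: |x - 11/4| = |36*4 - 11*13|/(13*4) = 1/52, and |x - 25/9| = |36*9 - 25*13|/(13*9) = 1/117.
Cross-multiplying, 1*52 = 52 < 117 = 1*117, so 1/117 is smaller: the intermediate fraction 25/9 is closer to x than 11/4.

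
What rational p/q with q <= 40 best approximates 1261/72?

648/37

Expand x = 1261/72 as a continued fraction with the Euclidean algorithm:
  1261 = 17*72 + 37, so a_0 = 17.
  72 = 1*37 + 35, so a_1 = 1.
  37 = 1*35 + 2, so a_2 = 1.
  35 = 17*2 + 1, so a_3 = 17.
  2 = 2*1 + 0, so a_4 = 2.
so x = [17; 1, 1, 17, 2].
Convergents (p_i = a_i*p_{i-1} + p_{i-2}, q_i = a_i*q_{i-1} + q_{i-2} with p_{-2}=0, p_{-1}=1, q_{-2}=1, q_{-1}=0), until the denominator exceeds 40:
  i=0: a_0=17, p_0 = 17*1 + 0 = 17, q_0 = 17*0 + 1 = 1.
  i=1: a_1=1, p_1 = 1*17 + 1 = 18, q_1 = 1*1 + 0 = 1.
  i=2: a_2=1, p_2 = 1*18 + 17 = 35, q_2 = 1*1 + 1 = 2.
  i=3: a_3=17, p_3 = 17*35 + 18 = 613, q_3 = 17*2 + 1 = 35.
  i=4: a_4=2, p_4 = 2*613 + 35 = 1261, q_4 = 2*35 + 2 = 72.
q_4 = 72 > 40, so the last convergent with denominator <= 40 is p_3/q_3 = 613/35.
The closest fraction with denominator <= 40 is either p_3/q_3 or the intermediate fraction (k*p_3 + p_2)/(k*q_3 + q_2) with the largest k >= 1 whose denominator stays <= 40; these approach x as k grows, and every other convergent or intermediate fraction in range is farther away.
Largest k: floor((40 - q_2)/q_3) = floor((40 - 2)/35) = 1.
That gives (1*613 + 35)/(1*35 + 2) = 648/37.
Compare the errors: |x - 613/35| = |1261*35 - 613*72|/(72*35) = 1/2520, and |x - 648/37| = |1261*37 - 648*72|/(72*37) = 1/2664.
Cross-multiplying, 1*2520 = 2520 < 2664 = 1*2664, so 1/2664 is smaller: the intermediate fraction 648/37 is closer to x than 613/35.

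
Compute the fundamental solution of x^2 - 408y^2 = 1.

(x, y) = (101, 5)

First expand sqrt(408) as a continued fraction. With x_i = (sqrt(408) + m_i)/d_i and (m_0, d_0) = (0, 1): a_0 = floor(sqrt(408)) = 20, since 20^2 = 400 <= 408 < 441 = 21^2.
Iterate m_{i+1} = d_i*a_i - m_i, d_{i+1} = (408 - m_{i+1}^2)/d_i, a_{i+1} = floor((a_0 + m_{i+1})/d_{i+1}):
  m_1 = 1*20 - 0 = 20, d_1 = (408 - 20^2)/1 = 8/1 = 8, a_1 = floor((20 + 20)/8) = 5.
  m_2 = 8*5 - 20 = 20, d_2 = (408 - 20^2)/8 = 8/8 = 1, a_2 = floor((20 + 20)/1) = 40.
  m_3 = 1*40 - 20 = 20, d_3 = (408 - 20^2)/1 = 8/1 = 8: (m_3, d_3) = (m_1, d_1) = (20, 8), so from here the quotients repeat a_1, a_2; the period length is 2.
So sqrt(408) = [20; (5, 40)] with period length k = 2.
k is even, so the fundamental solution of x^2 - 408y^2 = 1 is (p_{k-1}, q_{k-1}) = (p_1, q_1); compute convergents through index 1.
Convergents (p_i = a_i*p_{i-1} + p_{i-2}, q_i = a_i*q_{i-1} + q_{i-2} with p_{-2}=0, p_{-1}=1, q_{-2}=1, q_{-1}=0):
  i=0: a_0=20, p_0 = 20*1 + 0 = 20, q_0 = 20*0 + 1 = 1.
  i=1: a_1=5, p_1 = 5*20 + 1 = 101, q_1 = 5*1 + 0 = 5.
Check: 101^2 - 408*5^2 = 10201 - 10200 = 1, so (x, y) = (101, 5) solves the equation, and by the theorem it is the least positive solution.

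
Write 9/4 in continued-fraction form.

[2; 4]

Run the Euclidean algorithm on 9 and 4; the successive quotients are the partial quotients a_0, a_1, ... (each step inverts the fractional part left over by the previous one):
  9 = 2*4 + 1, so a_0 = 2.
  4 = 4*1 + 0, so a_1 = 4.
The remainder reaches 0 after 2 divisions, so the expansion has 2 partial quotients, read off in order.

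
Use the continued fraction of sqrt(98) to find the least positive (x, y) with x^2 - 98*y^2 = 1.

(x, y) = (99, 10)

First expand sqrt(98) as a continued fraction. With x_i = (sqrt(98) + m_i)/d_i and (m_0, d_0) = (0, 1): a_0 = floor(sqrt(98)) = 9, since 9^2 = 81 <= 98 < 100 = 10^2.
Iterate m_{i+1} = d_i*a_i - m_i, d_{i+1} = (98 - m_{i+1}^2)/d_i, a_{i+1} = floor((a_0 + m_{i+1})/d_{i+1}):
  m_1 = 1*9 - 0 = 9, d_1 = (98 - 9^2)/1 = 17/1 = 17, a_1 = floor((9 + 9)/17) = 1.
  m_2 = 17*1 - 9 = 8, d_2 = (98 - 8^2)/17 = 34/17 = 2, a_2 = floor((9 + 8)/2) = 8.
  m_3 = 2*8 - 8 = 8, d_3 = (98 - 8^2)/2 = 34/2 = 17, a_3 = floor((9 + 8)/17) = 1.
  m_4 = 17*1 - 8 = 9, d_4 = (98 - 9^2)/17 = 17/17 = 1, a_4 = floor((9 + 9)/1) = 18.
  m_5 = 1*18 - 9 = 9, d_5 = (98 - 9^2)/1 = 17/1 = 17: (m_5, d_5) = (m_1, d_1) = (9, 17), so from here the quotients repeat a_1, ..., a_4; the period length is 4.
So sqrt(98) = [9; (1, 8, 1, 18)] with period length k = 4.
k is even, so the fundamental solution of x^2 - 98y^2 = 1 is (p_{k-1}, q_{k-1}) = (p_3, q_3); compute convergents through index 3.
Convergents (p_i = a_i*p_{i-1} + p_{i-2}, q_i = a_i*q_{i-1} + q_{i-2} with p_{-2}=0, p_{-1}=1, q_{-2}=1, q_{-1}=0):
  i=0: a_0=9, p_0 = 9*1 + 0 = 9, q_0 = 9*0 + 1 = 1.
  i=1: a_1=1, p_1 = 1*9 + 1 = 10, q_1 = 1*1 + 0 = 1.
  i=2: a_2=8, p_2 = 8*10 + 9 = 89, q_2 = 8*1 + 1 = 9.
  i=3: a_3=1, p_3 = 1*89 + 10 = 99, q_3 = 1*9 + 1 = 10.
Check: 99^2 - 98*10^2 = 9801 - 9800 = 1, so (x, y) = (99, 10) solves the equation, and by the theorem it is the least positive solution.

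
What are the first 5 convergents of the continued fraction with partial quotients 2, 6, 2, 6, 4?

Using the convergent recurrence p_i = a_i*p_{i-1} + p_{i-2}, q_i = a_i*q_{i-1} + q_{i-2} with p_{-2}=0, p_{-1}=1, q_{-2}=1, q_{-1}=0:
  i=0: a_0=2, p_0 = 2*1 + 0 = 2, q_0 = 2*0 + 1 = 1.
  i=1: a_1=6, p_1 = 6*2 + 1 = 13, q_1 = 6*1 + 0 = 6.
  i=2: a_2=2, p_2 = 2*13 + 2 = 28, q_2 = 2*6 + 1 = 13.
  i=3: a_3=6, p_3 = 6*28 + 13 = 181, q_3 = 6*13 + 6 = 84.
  i=4: a_4=4, p_4 = 4*181 + 28 = 752, q_4 = 4*84 + 13 = 349.

2/1, 13/6, 28/13, 181/84, 752/349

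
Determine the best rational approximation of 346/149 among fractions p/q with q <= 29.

65/28

Expand x = 346/149 as a continued fraction with the Euclidean algorithm:
  346 = 2*149 + 48, so a_0 = 2.
  149 = 3*48 + 5, so a_1 = 3.
  48 = 9*5 + 3, so a_2 = 9.
  5 = 1*3 + 2, so a_3 = 1.
  3 = 1*2 + 1, so a_4 = 1.
  2 = 2*1 + 0, so a_5 = 2.
so x = [2; 3, 9, 1, 1, 2].
Convergents (p_i = a_i*p_{i-1} + p_{i-2}, q_i = a_i*q_{i-1} + q_{i-2} with p_{-2}=0, p_{-1}=1, q_{-2}=1, q_{-1}=0), until the denominator exceeds 29:
  i=0: a_0=2, p_0 = 2*1 + 0 = 2, q_0 = 2*0 + 1 = 1.
  i=1: a_1=3, p_1 = 3*2 + 1 = 7, q_1 = 3*1 + 0 = 3.
  i=2: a_2=9, p_2 = 9*7 + 2 = 65, q_2 = 9*3 + 1 = 28.
  i=3: a_3=1, p_3 = 1*65 + 7 = 72, q_3 = 1*28 + 3 = 31.
q_3 = 31 > 29, so the last convergent with denominator <= 29 is p_2/q_2 = 65/28.
The closest fraction with denominator <= 29 is either p_2/q_2 or the intermediate fraction (k*p_2 + p_1)/(k*q_2 + q_1) with the largest k >= 1 whose denominator stays <= 29; these approach x as k grows, and every other convergent or intermediate fraction in range is farther away.
Largest k: floor((29 - q_1)/q_2) = floor((29 - 3)/28) = 0.
Since k = 0, no intermediate fraction beyond p_2/q_2 has denominator <= 29, so the convergent 65/28 is the closest (its error is |346*28 - 65*149|/(149*28) = 3/4172).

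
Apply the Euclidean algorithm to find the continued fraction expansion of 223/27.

Run the Euclidean algorithm on 223 and 27; the successive quotients are the partial quotients a_0, a_1, ... (each step inverts the fractional part left over by the previous one):
  223 = 8*27 + 7, so a_0 = 8.
  27 = 3*7 + 6, so a_1 = 3.
  7 = 1*6 + 1, so a_2 = 1.
  6 = 6*1 + 0, so a_3 = 6.
The remainder reaches 0 after 4 divisions, so the expansion has 4 partial quotients, read off in order.

[8; 3, 1, 6]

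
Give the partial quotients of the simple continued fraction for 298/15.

Run the Euclidean algorithm on 298 and 15; the successive quotients are the partial quotients a_0, a_1, ... (each step inverts the fractional part left over by the previous one):
  298 = 19*15 + 13, so a_0 = 19.
  15 = 1*13 + 2, so a_1 = 1.
  13 = 6*2 + 1, so a_2 = 6.
  2 = 2*1 + 0, so a_3 = 2.
The remainder reaches 0 after 4 divisions, so the expansion has 4 partial quotients, read off in order.

[19; 1, 6, 2]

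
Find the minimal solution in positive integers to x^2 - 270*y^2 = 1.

First expand sqrt(270) as a continued fraction. With x_i = (sqrt(270) + m_i)/d_i and (m_0, d_0) = (0, 1): a_0 = floor(sqrt(270)) = 16, since 16^2 = 256 <= 270 < 289 = 17^2.
Iterate m_{i+1} = d_i*a_i - m_i, d_{i+1} = (270 - m_{i+1}^2)/d_i, a_{i+1} = floor((a_0 + m_{i+1})/d_{i+1}):
  m_1 = 1*16 - 0 = 16, d_1 = (270 - 16^2)/1 = 14/1 = 14, a_1 = floor((16 + 16)/14) = 2.
  m_2 = 14*2 - 16 = 12, d_2 = (270 - 12^2)/14 = 126/14 = 9, a_2 = floor((16 + 12)/9) = 3.
  m_3 = 9*3 - 12 = 15, d_3 = (270 - 15^2)/9 = 45/9 = 5, a_3 = floor((16 + 15)/5) = 6.
  m_4 = 5*6 - 15 = 15, d_4 = (270 - 15^2)/5 = 45/5 = 9, a_4 = floor((16 + 15)/9) = 3.
  m_5 = 9*3 - 15 = 12, d_5 = (270 - 12^2)/9 = 126/9 = 14, a_5 = floor((16 + 12)/14) = 2.
  m_6 = 14*2 - 12 = 16, d_6 = (270 - 16^2)/14 = 14/14 = 1, a_6 = floor((16 + 16)/1) = 32.
  m_7 = 1*32 - 16 = 16, d_7 = (270 - 16^2)/1 = 14/1 = 14: (m_7, d_7) = (m_1, d_1) = (16, 14), so from here the quotients repeat a_1, ..., a_6; the period length is 6.
So sqrt(270) = [16; (2, 3, 6, 3, 2, 32)] with period length k = 6.
k is even, so the fundamental solution of x^2 - 270y^2 = 1 is (p_{k-1}, q_{k-1}) = (p_5, q_5); compute convergents through index 5.
Convergents (p_i = a_i*p_{i-1} + p_{i-2}, q_i = a_i*q_{i-1} + q_{i-2} with p_{-2}=0, p_{-1}=1, q_{-2}=1, q_{-1}=0):
  i=0: a_0=16, p_0 = 16*1 + 0 = 16, q_0 = 16*0 + 1 = 1.
  i=1: a_1=2, p_1 = 2*16 + 1 = 33, q_1 = 2*1 + 0 = 2.
  i=2: a_2=3, p_2 = 3*33 + 16 = 115, q_2 = 3*2 + 1 = 7.
  i=3: a_3=6, p_3 = 6*115 + 33 = 723, q_3 = 6*7 + 2 = 44.
  i=4: a_4=3, p_4 = 3*723 + 115 = 2284, q_4 = 3*44 + 7 = 139.
  i=5: a_5=2, p_5 = 2*2284 + 723 = 5291, q_5 = 2*139 + 44 = 322.
Check: 5291^2 - 270*322^2 = 27994681 - 27994680 = 1, so (x, y) = (5291, 322) solves the equation, and by the theorem it is the least positive solution.

(x, y) = (5291, 322)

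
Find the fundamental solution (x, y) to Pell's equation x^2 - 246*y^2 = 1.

(x, y) = (88805, 5662)

First expand sqrt(246) as a continued fraction. With x_i = (sqrt(246) + m_i)/d_i and (m_0, d_0) = (0, 1): a_0 = floor(sqrt(246)) = 15, since 15^2 = 225 <= 246 < 256 = 16^2.
Iterate m_{i+1} = d_i*a_i - m_i, d_{i+1} = (246 - m_{i+1}^2)/d_i, a_{i+1} = floor((a_0 + m_{i+1})/d_{i+1}):
  m_1 = 1*15 - 0 = 15, d_1 = (246 - 15^2)/1 = 21/1 = 21, a_1 = floor((15 + 15)/21) = 1.
  m_2 = 21*1 - 15 = 6, d_2 = (246 - 6^2)/21 = 210/21 = 10, a_2 = floor((15 + 6)/10) = 2.
  m_3 = 10*2 - 6 = 14, d_3 = (246 - 14^2)/10 = 50/10 = 5, a_3 = floor((15 + 14)/5) = 5.
  m_4 = 5*5 - 14 = 11, d_4 = (246 - 11^2)/5 = 125/5 = 25, a_4 = floor((15 + 11)/25) = 1.
  m_5 = 25*1 - 11 = 14, d_5 = (246 - 14^2)/25 = 50/25 = 2, a_5 = floor((15 + 14)/2) = 14.
  m_6 = 2*14 - 14 = 14, d_6 = (246 - 14^2)/2 = 50/2 = 25, a_6 = floor((15 + 14)/25) = 1.
  m_7 = 25*1 - 14 = 11, d_7 = (246 - 11^2)/25 = 125/25 = 5, a_7 = floor((15 + 11)/5) = 5.
  m_8 = 5*5 - 11 = 14, d_8 = (246 - 14^2)/5 = 50/5 = 10, a_8 = floor((15 + 14)/10) = 2.
  m_9 = 10*2 - 14 = 6, d_9 = (246 - 6^2)/10 = 210/10 = 21, a_9 = floor((15 + 6)/21) = 1.
  m_10 = 21*1 - 6 = 15, d_10 = (246 - 15^2)/21 = 21/21 = 1, a_10 = floor((15 + 15)/1) = 30.
  m_11 = 1*30 - 15 = 15, d_11 = (246 - 15^2)/1 = 21/1 = 21: (m_11, d_11) = (m_1, d_1) = (15, 21), so from here the quotients repeat a_1, ..., a_10; the period length is 10.
So sqrt(246) = [15; (1, 2, 5, 1, 14, 1, 5, 2, 1, 30)] with period length k = 10.
k is even, so the fundamental solution of x^2 - 246y^2 = 1 is (p_{k-1}, q_{k-1}) = (p_9, q_9); compute convergents through index 9.
Convergents (p_i = a_i*p_{i-1} + p_{i-2}, q_i = a_i*q_{i-1} + q_{i-2} with p_{-2}=0, p_{-1}=1, q_{-2}=1, q_{-1}=0):
  i=0: a_0=15, p_0 = 15*1 + 0 = 15, q_0 = 15*0 + 1 = 1.
  i=1: a_1=1, p_1 = 1*15 + 1 = 16, q_1 = 1*1 + 0 = 1.
  i=2: a_2=2, p_2 = 2*16 + 15 = 47, q_2 = 2*1 + 1 = 3.
  i=3: a_3=5, p_3 = 5*47 + 16 = 251, q_3 = 5*3 + 1 = 16.
  i=4: a_4=1, p_4 = 1*251 + 47 = 298, q_4 = 1*16 + 3 = 19.
  i=5: a_5=14, p_5 = 14*298 + 251 = 4423, q_5 = 14*19 + 16 = 282.
  i=6: a_6=1, p_6 = 1*4423 + 298 = 4721, q_6 = 1*282 + 19 = 301.
  i=7: a_7=5, p_7 = 5*4721 + 4423 = 28028, q_7 = 5*301 + 282 = 1787.
  i=8: a_8=2, p_8 = 2*28028 + 4721 = 60777, q_8 = 2*1787 + 301 = 3875.
  i=9: a_9=1, p_9 = 1*60777 + 28028 = 88805, q_9 = 1*3875 + 1787 = 5662.
Check: 88805^2 - 246*5662^2 = 7886328025 - 7886328024 = 1, so (x, y) = (88805, 5662) solves the equation, and by the theorem it is the least positive solution.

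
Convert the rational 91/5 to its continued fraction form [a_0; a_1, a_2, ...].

Run the Euclidean algorithm on 91 and 5; the successive quotients are the partial quotients a_0, a_1, ... (each step inverts the fractional part left over by the previous one):
  91 = 18*5 + 1, so a_0 = 18.
  5 = 5*1 + 0, so a_1 = 5.
The remainder reaches 0 after 2 divisions, so the expansion has 2 partial quotients, read off in order.

[18; 5]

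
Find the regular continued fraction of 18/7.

[2; 1, 1, 3]

Run the Euclidean algorithm on 18 and 7; the successive quotients are the partial quotients a_0, a_1, ... (each step inverts the fractional part left over by the previous one):
  18 = 2*7 + 4, so a_0 = 2.
  7 = 1*4 + 3, so a_1 = 1.
  4 = 1*3 + 1, so a_2 = 1.
  3 = 3*1 + 0, so a_3 = 3.
The remainder reaches 0 after 4 divisions, so the expansion has 4 partial quotients, read off in order.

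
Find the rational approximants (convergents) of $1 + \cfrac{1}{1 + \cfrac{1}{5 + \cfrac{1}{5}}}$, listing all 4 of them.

1/1, 2/1, 11/6, 57/31

Using the convergent recurrence p_i = a_i*p_{i-1} + p_{i-2}, q_i = a_i*q_{i-1} + q_{i-2} with p_{-2}=0, p_{-1}=1, q_{-2}=1, q_{-1}=0:
  i=0: a_0=1, p_0 = 1*1 + 0 = 1, q_0 = 1*0 + 1 = 1.
  i=1: a_1=1, p_1 = 1*1 + 1 = 2, q_1 = 1*1 + 0 = 1.
  i=2: a_2=5, p_2 = 5*2 + 1 = 11, q_2 = 5*1 + 1 = 6.
  i=3: a_3=5, p_3 = 5*11 + 2 = 57, q_3 = 5*6 + 1 = 31.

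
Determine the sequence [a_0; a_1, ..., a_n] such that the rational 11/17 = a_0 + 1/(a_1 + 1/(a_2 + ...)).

Run the Euclidean algorithm on 11 and 17; the successive quotients are the partial quotients a_0, a_1, ... (each step inverts the fractional part left over by the previous one):
  11 = 0*17 + 11, so a_0 = 0.
  17 = 1*11 + 6, so a_1 = 1.
  11 = 1*6 + 5, so a_2 = 1.
  6 = 1*5 + 1, so a_3 = 1.
  5 = 5*1 + 0, so a_4 = 5.
The remainder reaches 0 after 5 divisions, so the expansion has 5 partial quotients, read off in order.

[0; 1, 1, 1, 5]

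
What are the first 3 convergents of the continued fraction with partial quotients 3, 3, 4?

Using the convergent recurrence p_i = a_i*p_{i-1} + p_{i-2}, q_i = a_i*q_{i-1} + q_{i-2} with p_{-2}=0, p_{-1}=1, q_{-2}=1, q_{-1}=0:
  i=0: a_0=3, p_0 = 3*1 + 0 = 3, q_0 = 3*0 + 1 = 1.
  i=1: a_1=3, p_1 = 3*3 + 1 = 10, q_1 = 3*1 + 0 = 3.
  i=2: a_2=4, p_2 = 4*10 + 3 = 43, q_2 = 4*3 + 1 = 13.

3/1, 10/3, 43/13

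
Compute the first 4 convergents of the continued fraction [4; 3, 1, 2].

Using the convergent recurrence p_i = a_i*p_{i-1} + p_{i-2}, q_i = a_i*q_{i-1} + q_{i-2} with p_{-2}=0, p_{-1}=1, q_{-2}=1, q_{-1}=0:
  i=0: a_0=4, p_0 = 4*1 + 0 = 4, q_0 = 4*0 + 1 = 1.
  i=1: a_1=3, p_1 = 3*4 + 1 = 13, q_1 = 3*1 + 0 = 3.
  i=2: a_2=1, p_2 = 1*13 + 4 = 17, q_2 = 1*3 + 1 = 4.
  i=3: a_3=2, p_3 = 2*17 + 13 = 47, q_3 = 2*4 + 3 = 11.

4/1, 13/3, 17/4, 47/11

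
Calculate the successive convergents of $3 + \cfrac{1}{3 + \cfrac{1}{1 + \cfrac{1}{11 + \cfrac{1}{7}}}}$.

3/1, 10/3, 13/4, 153/47, 1084/333

Using the convergent recurrence p_i = a_i*p_{i-1} + p_{i-2}, q_i = a_i*q_{i-1} + q_{i-2} with p_{-2}=0, p_{-1}=1, q_{-2}=1, q_{-1}=0:
  i=0: a_0=3, p_0 = 3*1 + 0 = 3, q_0 = 3*0 + 1 = 1.
  i=1: a_1=3, p_1 = 3*3 + 1 = 10, q_1 = 3*1 + 0 = 3.
  i=2: a_2=1, p_2 = 1*10 + 3 = 13, q_2 = 1*3 + 1 = 4.
  i=3: a_3=11, p_3 = 11*13 + 10 = 153, q_3 = 11*4 + 3 = 47.
  i=4: a_4=7, p_4 = 7*153 + 13 = 1084, q_4 = 7*47 + 4 = 333.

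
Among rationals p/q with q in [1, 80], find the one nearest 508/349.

Expand x = 508/349 as a continued fraction with the Euclidean algorithm:
  508 = 1*349 + 159, so a_0 = 1.
  349 = 2*159 + 31, so a_1 = 2.
  159 = 5*31 + 4, so a_2 = 5.
  31 = 7*4 + 3, so a_3 = 7.
  4 = 1*3 + 1, so a_4 = 1.
  3 = 3*1 + 0, so a_5 = 3.
so x = [1; 2, 5, 7, 1, 3].
Convergents (p_i = a_i*p_{i-1} + p_{i-2}, q_i = a_i*q_{i-1} + q_{i-2} with p_{-2}=0, p_{-1}=1, q_{-2}=1, q_{-1}=0), until the denominator exceeds 80:
  i=0: a_0=1, p_0 = 1*1 + 0 = 1, q_0 = 1*0 + 1 = 1.
  i=1: a_1=2, p_1 = 2*1 + 1 = 3, q_1 = 2*1 + 0 = 2.
  i=2: a_2=5, p_2 = 5*3 + 1 = 16, q_2 = 5*2 + 1 = 11.
  i=3: a_3=7, p_3 = 7*16 + 3 = 115, q_3 = 7*11 + 2 = 79.
  i=4: a_4=1, p_4 = 1*115 + 16 = 131, q_4 = 1*79 + 11 = 90.
q_4 = 90 > 80, so the last convergent with denominator <= 80 is p_3/q_3 = 115/79.
The closest fraction with denominator <= 80 is either p_3/q_3 or the intermediate fraction (k*p_3 + p_2)/(k*q_3 + q_2) with the largest k >= 1 whose denominator stays <= 80; these approach x as k grows, and every other convergent or intermediate fraction in range is farther away.
Largest k: floor((80 - q_2)/q_3) = floor((80 - 11)/79) = 0.
Since k = 0, no intermediate fraction beyond p_3/q_3 has denominator <= 80, so the convergent 115/79 is the closest (its error is |508*79 - 115*349|/(349*79) = 3/27571).

115/79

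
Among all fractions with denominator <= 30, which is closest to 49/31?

30/19

Expand x = 49/31 as a continued fraction with the Euclidean algorithm:
  49 = 1*31 + 18, so a_0 = 1.
  31 = 1*18 + 13, so a_1 = 1.
  18 = 1*13 + 5, so a_2 = 1.
  13 = 2*5 + 3, so a_3 = 2.
  5 = 1*3 + 2, so a_4 = 1.
  3 = 1*2 + 1, so a_5 = 1.
  2 = 2*1 + 0, so a_6 = 2.
so x = [1; 1, 1, 2, 1, 1, 2].
Convergents (p_i = a_i*p_{i-1} + p_{i-2}, q_i = a_i*q_{i-1} + q_{i-2} with p_{-2}=0, p_{-1}=1, q_{-2}=1, q_{-1}=0), until the denominator exceeds 30:
  i=0: a_0=1, p_0 = 1*1 + 0 = 1, q_0 = 1*0 + 1 = 1.
  i=1: a_1=1, p_1 = 1*1 + 1 = 2, q_1 = 1*1 + 0 = 1.
  i=2: a_2=1, p_2 = 1*2 + 1 = 3, q_2 = 1*1 + 1 = 2.
  i=3: a_3=2, p_3 = 2*3 + 2 = 8, q_3 = 2*2 + 1 = 5.
  i=4: a_4=1, p_4 = 1*8 + 3 = 11, q_4 = 1*5 + 2 = 7.
  i=5: a_5=1, p_5 = 1*11 + 8 = 19, q_5 = 1*7 + 5 = 12.
  i=6: a_6=2, p_6 = 2*19 + 11 = 49, q_6 = 2*12 + 7 = 31.
q_6 = 31 > 30, so the last convergent with denominator <= 30 is p_5/q_5 = 19/12.
The closest fraction with denominator <= 30 is either p_5/q_5 or the intermediate fraction (k*p_5 + p_4)/(k*q_5 + q_4) with the largest k >= 1 whose denominator stays <= 30; these approach x as k grows, and every other convergent or intermediate fraction in range is farther away.
Largest k: floor((30 - q_4)/q_5) = floor((30 - 7)/12) = 1.
That gives (1*19 + 11)/(1*12 + 7) = 30/19.
Compare the errors: |x - 19/12| = |49*12 - 19*31|/(31*12) = 1/372, and |x - 30/19| = |49*19 - 30*31|/(31*19) = 1/589.
Cross-multiplying, 1*372 = 372 < 589 = 1*589, so 1/589 is smaller: the intermediate fraction 30/19 is closer to x than 19/12.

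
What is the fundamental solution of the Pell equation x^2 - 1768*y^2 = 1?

First expand sqrt(1768) as a continued fraction. With x_i = (sqrt(1768) + m_i)/d_i and (m_0, d_0) = (0, 1): a_0 = floor(sqrt(1768)) = 42, since 42^2 = 1764 <= 1768 < 1849 = 43^2.
Iterate m_{i+1} = d_i*a_i - m_i, d_{i+1} = (1768 - m_{i+1}^2)/d_i, a_{i+1} = floor((a_0 + m_{i+1})/d_{i+1}):
  m_1 = 1*42 - 0 = 42, d_1 = (1768 - 42^2)/1 = 4/1 = 4, a_1 = floor((42 + 42)/4) = 21.
  m_2 = 4*21 - 42 = 42, d_2 = (1768 - 42^2)/4 = 4/4 = 1, a_2 = floor((42 + 42)/1) = 84.
  m_3 = 1*84 - 42 = 42, d_3 = (1768 - 42^2)/1 = 4/1 = 4: (m_3, d_3) = (m_1, d_1) = (42, 4), so from here the quotients repeat a_1, a_2; the period length is 2.
So sqrt(1768) = [42; (21, 84)] with period length k = 2.
k is even, so the fundamental solution of x^2 - 1768y^2 = 1 is (p_{k-1}, q_{k-1}) = (p_1, q_1); compute convergents through index 1.
Convergents (p_i = a_i*p_{i-1} + p_{i-2}, q_i = a_i*q_{i-1} + q_{i-2} with p_{-2}=0, p_{-1}=1, q_{-2}=1, q_{-1}=0):
  i=0: a_0=42, p_0 = 42*1 + 0 = 42, q_0 = 42*0 + 1 = 1.
  i=1: a_1=21, p_1 = 21*42 + 1 = 883, q_1 = 21*1 + 0 = 21.
Check: 883^2 - 1768*21^2 = 779689 - 779688 = 1, so (x, y) = (883, 21) solves the equation, and by the theorem it is the least positive solution.

(x, y) = (883, 21)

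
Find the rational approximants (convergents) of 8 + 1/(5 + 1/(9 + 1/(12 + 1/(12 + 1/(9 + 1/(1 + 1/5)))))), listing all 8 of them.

8/1, 41/5, 377/46, 4565/557, 55157/6730, 500978/61127, 556135/67857, 3281653/400412

Using the convergent recurrence p_i = a_i*p_{i-1} + p_{i-2}, q_i = a_i*q_{i-1} + q_{i-2} with p_{-2}=0, p_{-1}=1, q_{-2}=1, q_{-1}=0:
  i=0: a_0=8, p_0 = 8*1 + 0 = 8, q_0 = 8*0 + 1 = 1.
  i=1: a_1=5, p_1 = 5*8 + 1 = 41, q_1 = 5*1 + 0 = 5.
  i=2: a_2=9, p_2 = 9*41 + 8 = 377, q_2 = 9*5 + 1 = 46.
  i=3: a_3=12, p_3 = 12*377 + 41 = 4565, q_3 = 12*46 + 5 = 557.
  i=4: a_4=12, p_4 = 12*4565 + 377 = 55157, q_4 = 12*557 + 46 = 6730.
  i=5: a_5=9, p_5 = 9*55157 + 4565 = 500978, q_5 = 9*6730 + 557 = 61127.
  i=6: a_6=1, p_6 = 1*500978 + 55157 = 556135, q_6 = 1*61127 + 6730 = 67857.
  i=7: a_7=5, p_7 = 5*556135 + 500978 = 3281653, q_7 = 5*67857 + 61127 = 400412.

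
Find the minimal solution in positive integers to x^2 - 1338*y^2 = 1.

(x, y) = (17308813, 473194)

First expand sqrt(1338) as a continued fraction. With x_i = (sqrt(1338) + m_i)/d_i and (m_0, d_0) = (0, 1): a_0 = floor(sqrt(1338)) = 36, since 36^2 = 1296 <= 1338 < 1369 = 37^2.
Iterate m_{i+1} = d_i*a_i - m_i, d_{i+1} = (1338 - m_{i+1}^2)/d_i, a_{i+1} = floor((a_0 + m_{i+1})/d_{i+1}):
  m_1 = 1*36 - 0 = 36, d_1 = (1338 - 36^2)/1 = 42/1 = 42, a_1 = floor((36 + 36)/42) = 1.
  m_2 = 42*1 - 36 = 6, d_2 = (1338 - 6^2)/42 = 1302/42 = 31, a_2 = floor((36 + 6)/31) = 1.
  m_3 = 31*1 - 6 = 25, d_3 = (1338 - 25^2)/31 = 713/31 = 23, a_3 = floor((36 + 25)/23) = 2.
  m_4 = 23*2 - 25 = 21, d_4 = (1338 - 21^2)/23 = 897/23 = 39, a_4 = floor((36 + 21)/39) = 1.
  m_5 = 39*1 - 21 = 18, d_5 = (1338 - 18^2)/39 = 1014/39 = 26, a_5 = floor((36 + 18)/26) = 2.
  m_6 = 26*2 - 18 = 34, d_6 = (1338 - 34^2)/26 = 182/26 = 7, a_6 = floor((36 + 34)/7) = 10.
  m_7 = 7*10 - 34 = 36, d_7 = (1338 - 36^2)/7 = 42/7 = 6, a_7 = floor((36 + 36)/6) = 12.
  m_8 = 6*12 - 36 = 36, d_8 = (1338 - 36^2)/6 = 42/6 = 7, a_8 = floor((36 + 36)/7) = 10.
  m_9 = 7*10 - 36 = 34, d_9 = (1338 - 34^2)/7 = 182/7 = 26, a_9 = floor((36 + 34)/26) = 2.
  m_10 = 26*2 - 34 = 18, d_10 = (1338 - 18^2)/26 = 1014/26 = 39, a_10 = floor((36 + 18)/39) = 1.
  m_11 = 39*1 - 18 = 21, d_11 = (1338 - 21^2)/39 = 897/39 = 23, a_11 = floor((36 + 21)/23) = 2.
  m_12 = 23*2 - 21 = 25, d_12 = (1338 - 25^2)/23 = 713/23 = 31, a_12 = floor((36 + 25)/31) = 1.
  m_13 = 31*1 - 25 = 6, d_13 = (1338 - 6^2)/31 = 1302/31 = 42, a_13 = floor((36 + 6)/42) = 1.
  m_14 = 42*1 - 6 = 36, d_14 = (1338 - 36^2)/42 = 42/42 = 1, a_14 = floor((36 + 36)/1) = 72.
  m_15 = 1*72 - 36 = 36, d_15 = (1338 - 36^2)/1 = 42/1 = 42: (m_15, d_15) = (m_1, d_1) = (36, 42), so from here the quotients repeat a_1, ..., a_14; the period length is 14.
So sqrt(1338) = [36; (1, 1, 2, 1, 2, 10, 12, 10, 2, 1, 2, 1, 1, 72)] with period length k = 14.
k is even, so the fundamental solution of x^2 - 1338y^2 = 1 is (p_{k-1}, q_{k-1}) = (p_13, q_13); compute convergents through index 13.
Convergents (p_i = a_i*p_{i-1} + p_{i-2}, q_i = a_i*q_{i-1} + q_{i-2} with p_{-2}=0, p_{-1}=1, q_{-2}=1, q_{-1}=0):
  i=0: a_0=36, p_0 = 36*1 + 0 = 36, q_0 = 36*0 + 1 = 1.
  i=1: a_1=1, p_1 = 1*36 + 1 = 37, q_1 = 1*1 + 0 = 1.
  i=2: a_2=1, p_2 = 1*37 + 36 = 73, q_2 = 1*1 + 1 = 2.
  i=3: a_3=2, p_3 = 2*73 + 37 = 183, q_3 = 2*2 + 1 = 5.
  i=4: a_4=1, p_4 = 1*183 + 73 = 256, q_4 = 1*5 + 2 = 7.
  i=5: a_5=2, p_5 = 2*256 + 183 = 695, q_5 = 2*7 + 5 = 19.
  i=6: a_6=10, p_6 = 10*695 + 256 = 7206, q_6 = 10*19 + 7 = 197.
  i=7: a_7=12, p_7 = 12*7206 + 695 = 87167, q_7 = 12*197 + 19 = 2383.
  i=8: a_8=10, p_8 = 10*87167 + 7206 = 878876, q_8 = 10*2383 + 197 = 24027.
  i=9: a_9=2, p_9 = 2*878876 + 87167 = 1844919, q_9 = 2*24027 + 2383 = 50437.
  i=10: a_10=1, p_10 = 1*1844919 + 878876 = 2723795, q_10 = 1*50437 + 24027 = 74464.
  i=11: a_11=2, p_11 = 2*2723795 + 1844919 = 7292509, q_11 = 2*74464 + 50437 = 199365.
  i=12: a_12=1, p_12 = 1*7292509 + 2723795 = 10016304, q_12 = 1*199365 + 74464 = 273829.
  i=13: a_13=1, p_13 = 1*10016304 + 7292509 = 17308813, q_13 = 1*273829 + 199365 = 473194.
Check: 17308813^2 - 1338*473194^2 = 299595007468969 - 299595007468968 = 1, so (x, y) = (17308813, 473194) solves the equation, and by the theorem it is the least positive solution.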